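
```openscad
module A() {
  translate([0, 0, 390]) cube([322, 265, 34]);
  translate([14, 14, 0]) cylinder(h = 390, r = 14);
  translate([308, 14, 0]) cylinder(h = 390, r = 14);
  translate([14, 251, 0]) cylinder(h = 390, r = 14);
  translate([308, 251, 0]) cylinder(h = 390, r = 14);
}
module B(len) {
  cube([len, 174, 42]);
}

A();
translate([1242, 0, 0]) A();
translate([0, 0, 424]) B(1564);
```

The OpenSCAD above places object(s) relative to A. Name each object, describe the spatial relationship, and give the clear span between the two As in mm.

Second stool starts at x = 1242; first ends at x = 322; clear span = 1242 − 322 = 920 mm.

A is a stool. B is a beam. A beam spans the tops of two stools. The clear span between the two stools is 920 mm.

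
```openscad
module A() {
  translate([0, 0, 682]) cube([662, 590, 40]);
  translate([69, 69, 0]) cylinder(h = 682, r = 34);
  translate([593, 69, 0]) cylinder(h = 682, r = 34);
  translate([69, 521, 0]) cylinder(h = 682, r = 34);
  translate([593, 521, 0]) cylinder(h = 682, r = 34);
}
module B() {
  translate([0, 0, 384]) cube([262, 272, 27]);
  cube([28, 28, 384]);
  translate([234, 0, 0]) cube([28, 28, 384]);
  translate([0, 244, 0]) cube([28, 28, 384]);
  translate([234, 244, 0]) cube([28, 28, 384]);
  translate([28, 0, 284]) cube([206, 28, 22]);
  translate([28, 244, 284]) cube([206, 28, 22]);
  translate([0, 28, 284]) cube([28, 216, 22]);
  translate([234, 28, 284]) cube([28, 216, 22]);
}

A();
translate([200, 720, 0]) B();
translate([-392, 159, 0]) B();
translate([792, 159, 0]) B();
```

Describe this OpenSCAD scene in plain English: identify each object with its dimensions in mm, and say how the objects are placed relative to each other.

A is a rectangular dining table. The top is 662×590×40 mm with its upper surface at z = 722 mm. It stands on four round legs of 68 mm diameter, each leg's bounding box inset 35 mm from the nearest pair of top edges, running from the floor to the underside of the top.

B is a simple wooden stool: a rectangular seat 262 mm (x) by 272 mm (y), 27 mm thick, top face at z = 411 mm, on four square legs, each 28×28 mm in cross-section. The legs rest on z = 0, each flush with a corner of the seat. Four stretchers, 28 mm wide and 22 mm tall, connect adjacent legs with their undersides at z = 284 mm, each running between the inner faces of the legs it joins and aligned with the legs' outer faces on the other axis.

Three stools sit around the table at the +y, −x, +x sides.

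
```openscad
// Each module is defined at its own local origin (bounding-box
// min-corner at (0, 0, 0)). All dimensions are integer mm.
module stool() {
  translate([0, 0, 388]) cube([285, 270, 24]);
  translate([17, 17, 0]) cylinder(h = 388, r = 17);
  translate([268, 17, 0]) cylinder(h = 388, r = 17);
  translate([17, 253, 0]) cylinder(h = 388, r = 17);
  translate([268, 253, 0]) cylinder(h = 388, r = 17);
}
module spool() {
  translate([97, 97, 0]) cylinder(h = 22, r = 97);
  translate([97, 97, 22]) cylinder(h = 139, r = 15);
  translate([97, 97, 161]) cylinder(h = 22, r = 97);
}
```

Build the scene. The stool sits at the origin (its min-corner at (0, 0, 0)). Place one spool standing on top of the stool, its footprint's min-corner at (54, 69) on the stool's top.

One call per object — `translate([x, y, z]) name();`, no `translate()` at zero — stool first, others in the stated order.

stool();
translate([54, 69, 412]) spool();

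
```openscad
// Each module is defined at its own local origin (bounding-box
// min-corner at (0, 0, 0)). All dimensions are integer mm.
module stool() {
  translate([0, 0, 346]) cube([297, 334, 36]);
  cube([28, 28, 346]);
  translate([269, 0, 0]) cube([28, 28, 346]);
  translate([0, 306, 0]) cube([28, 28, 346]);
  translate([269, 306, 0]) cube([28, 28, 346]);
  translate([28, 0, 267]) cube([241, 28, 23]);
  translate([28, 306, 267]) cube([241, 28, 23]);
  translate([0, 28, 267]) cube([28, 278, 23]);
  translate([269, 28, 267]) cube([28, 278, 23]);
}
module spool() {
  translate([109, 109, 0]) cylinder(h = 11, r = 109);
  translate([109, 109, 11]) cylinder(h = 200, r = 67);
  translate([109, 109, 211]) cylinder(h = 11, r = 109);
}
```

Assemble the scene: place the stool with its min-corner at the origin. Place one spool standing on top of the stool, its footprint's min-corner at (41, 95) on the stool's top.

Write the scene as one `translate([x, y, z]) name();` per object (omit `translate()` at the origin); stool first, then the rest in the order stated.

stool();
translate([41, 95, 382]) spool();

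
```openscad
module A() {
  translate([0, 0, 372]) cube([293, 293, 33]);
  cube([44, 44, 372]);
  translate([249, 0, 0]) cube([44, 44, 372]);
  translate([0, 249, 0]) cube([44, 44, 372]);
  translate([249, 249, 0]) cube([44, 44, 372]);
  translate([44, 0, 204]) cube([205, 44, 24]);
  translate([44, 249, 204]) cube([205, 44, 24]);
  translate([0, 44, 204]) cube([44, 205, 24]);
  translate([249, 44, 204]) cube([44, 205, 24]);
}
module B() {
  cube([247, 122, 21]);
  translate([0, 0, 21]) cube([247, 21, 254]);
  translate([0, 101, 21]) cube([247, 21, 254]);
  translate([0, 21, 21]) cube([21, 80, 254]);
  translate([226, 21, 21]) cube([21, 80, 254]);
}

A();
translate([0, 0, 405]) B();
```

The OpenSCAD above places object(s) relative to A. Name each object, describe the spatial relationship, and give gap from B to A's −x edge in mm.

A is a stool. B is an open box. The open box is on top of the stool. The gap from the open box to the stool's −x edge is 0 mm.

The open box's min-x is at 0; the stool's min-x is 0; gap = 0 mm.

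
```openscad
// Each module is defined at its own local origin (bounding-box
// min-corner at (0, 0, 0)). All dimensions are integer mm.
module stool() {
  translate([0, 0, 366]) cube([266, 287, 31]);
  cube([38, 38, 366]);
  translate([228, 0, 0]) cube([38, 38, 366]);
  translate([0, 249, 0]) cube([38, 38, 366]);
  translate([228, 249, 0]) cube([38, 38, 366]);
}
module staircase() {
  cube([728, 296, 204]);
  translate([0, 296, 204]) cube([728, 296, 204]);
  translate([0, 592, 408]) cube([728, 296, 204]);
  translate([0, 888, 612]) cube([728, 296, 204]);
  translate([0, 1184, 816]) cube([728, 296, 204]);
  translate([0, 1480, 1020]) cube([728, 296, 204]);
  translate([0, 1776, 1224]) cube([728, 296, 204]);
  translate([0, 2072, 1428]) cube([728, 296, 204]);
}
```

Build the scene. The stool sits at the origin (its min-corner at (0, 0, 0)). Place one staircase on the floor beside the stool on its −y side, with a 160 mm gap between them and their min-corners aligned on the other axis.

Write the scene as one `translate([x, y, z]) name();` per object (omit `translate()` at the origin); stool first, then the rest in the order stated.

stool();
translate([0, -2528, 0]) staircase();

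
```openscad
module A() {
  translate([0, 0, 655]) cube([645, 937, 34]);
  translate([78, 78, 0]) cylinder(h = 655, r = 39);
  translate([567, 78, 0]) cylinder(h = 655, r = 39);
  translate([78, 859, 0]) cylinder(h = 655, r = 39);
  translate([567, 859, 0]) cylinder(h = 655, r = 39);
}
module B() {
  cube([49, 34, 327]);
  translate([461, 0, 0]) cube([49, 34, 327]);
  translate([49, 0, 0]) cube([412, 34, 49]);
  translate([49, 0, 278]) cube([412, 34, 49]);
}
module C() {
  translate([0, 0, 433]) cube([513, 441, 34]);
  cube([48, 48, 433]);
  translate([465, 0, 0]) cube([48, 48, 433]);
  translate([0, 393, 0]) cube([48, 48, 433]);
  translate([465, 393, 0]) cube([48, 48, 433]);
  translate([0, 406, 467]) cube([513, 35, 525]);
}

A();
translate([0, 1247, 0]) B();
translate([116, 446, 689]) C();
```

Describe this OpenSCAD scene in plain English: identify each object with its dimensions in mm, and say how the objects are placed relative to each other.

A is a rectangular dining table. The top is 645×937×34 mm with its upper surface at z = 689 mm. It stands on four round legs of 78 mm diameter, each leg's bounding box inset 39 mm from the nearest pair of top edges, running from the floor to the underside of the top.

B is a picture frame with a 412×229 mm rectangular opening (x by z) and a uniform 49 mm border on every side. Frame depth is 34 mm along y. It is built from two vertical stiles running the full outside height and two horizontal rails spanning the gap between the stiles.

C is a chair. The seat is a 513×441×34 mm slab with its top at z = 467 mm, on four 48×48 mm corner legs (flush with the seat edges, standing on z = 0). A flat backrest 35 mm thick, 525 mm tall, spans the full seat width and rises from the seat top along its +y edge, rear face flush with the rear of the seat.

The picture frame is on the floor beside the table on its +y side. The chair is on top of the table.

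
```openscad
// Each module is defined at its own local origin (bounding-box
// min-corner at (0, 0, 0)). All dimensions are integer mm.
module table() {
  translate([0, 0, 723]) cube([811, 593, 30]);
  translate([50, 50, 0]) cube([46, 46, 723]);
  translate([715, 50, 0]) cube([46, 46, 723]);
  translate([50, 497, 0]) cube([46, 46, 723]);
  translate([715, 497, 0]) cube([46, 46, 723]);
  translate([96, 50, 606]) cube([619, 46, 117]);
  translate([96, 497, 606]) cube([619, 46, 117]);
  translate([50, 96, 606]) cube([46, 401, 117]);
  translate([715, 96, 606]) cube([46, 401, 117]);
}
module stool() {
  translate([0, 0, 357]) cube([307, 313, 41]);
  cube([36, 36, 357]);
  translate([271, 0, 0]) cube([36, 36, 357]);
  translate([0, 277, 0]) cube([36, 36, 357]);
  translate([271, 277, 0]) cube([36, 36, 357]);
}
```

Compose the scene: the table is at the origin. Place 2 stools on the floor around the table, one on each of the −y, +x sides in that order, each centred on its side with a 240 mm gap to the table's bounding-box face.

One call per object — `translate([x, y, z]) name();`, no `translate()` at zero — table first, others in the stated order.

table();
translate([252, -553, 0]) stool();
translate([1051, 140, 0]) stool();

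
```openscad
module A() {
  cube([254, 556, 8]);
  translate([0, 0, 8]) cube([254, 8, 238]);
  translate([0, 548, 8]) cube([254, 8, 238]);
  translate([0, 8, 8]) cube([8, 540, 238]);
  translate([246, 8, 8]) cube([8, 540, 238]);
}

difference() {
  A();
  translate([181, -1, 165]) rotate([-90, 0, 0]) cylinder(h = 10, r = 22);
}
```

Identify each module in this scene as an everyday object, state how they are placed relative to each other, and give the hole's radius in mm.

The subtracted cylinder has r = 22 mm.

A is an open box. The open box has a circular hole through its front wall. The hole's radius is 22 mm.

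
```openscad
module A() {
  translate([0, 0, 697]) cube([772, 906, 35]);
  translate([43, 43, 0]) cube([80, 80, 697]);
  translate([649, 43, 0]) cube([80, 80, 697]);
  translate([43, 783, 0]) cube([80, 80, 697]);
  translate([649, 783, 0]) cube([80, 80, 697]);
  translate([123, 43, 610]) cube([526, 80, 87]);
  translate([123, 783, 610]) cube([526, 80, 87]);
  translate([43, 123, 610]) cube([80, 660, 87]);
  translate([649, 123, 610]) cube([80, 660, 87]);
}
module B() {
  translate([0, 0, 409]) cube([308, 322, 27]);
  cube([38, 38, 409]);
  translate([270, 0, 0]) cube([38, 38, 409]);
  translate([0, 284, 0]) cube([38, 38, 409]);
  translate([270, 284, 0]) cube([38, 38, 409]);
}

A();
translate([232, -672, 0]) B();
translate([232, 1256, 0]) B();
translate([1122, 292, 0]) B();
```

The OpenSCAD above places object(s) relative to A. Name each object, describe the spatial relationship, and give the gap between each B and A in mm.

Each stool's nearest face is 350 mm from the table's bounding box.

A is a table. B is a stool. Three stools sit around the table at the −y, +y, +x sides. The gap between each stool and the table is 350 mm.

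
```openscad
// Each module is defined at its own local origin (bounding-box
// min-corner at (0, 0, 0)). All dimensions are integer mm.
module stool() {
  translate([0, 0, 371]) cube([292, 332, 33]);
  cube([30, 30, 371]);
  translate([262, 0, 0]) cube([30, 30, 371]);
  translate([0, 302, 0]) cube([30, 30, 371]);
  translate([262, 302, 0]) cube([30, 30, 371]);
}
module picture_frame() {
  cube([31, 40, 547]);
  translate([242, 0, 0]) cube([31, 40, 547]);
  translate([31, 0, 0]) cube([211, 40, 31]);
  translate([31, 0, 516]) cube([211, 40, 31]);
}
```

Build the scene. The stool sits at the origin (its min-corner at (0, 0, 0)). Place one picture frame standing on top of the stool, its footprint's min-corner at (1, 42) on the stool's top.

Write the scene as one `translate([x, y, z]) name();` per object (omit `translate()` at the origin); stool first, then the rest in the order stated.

stool();
translate([1, 42, 404]) picture_frame();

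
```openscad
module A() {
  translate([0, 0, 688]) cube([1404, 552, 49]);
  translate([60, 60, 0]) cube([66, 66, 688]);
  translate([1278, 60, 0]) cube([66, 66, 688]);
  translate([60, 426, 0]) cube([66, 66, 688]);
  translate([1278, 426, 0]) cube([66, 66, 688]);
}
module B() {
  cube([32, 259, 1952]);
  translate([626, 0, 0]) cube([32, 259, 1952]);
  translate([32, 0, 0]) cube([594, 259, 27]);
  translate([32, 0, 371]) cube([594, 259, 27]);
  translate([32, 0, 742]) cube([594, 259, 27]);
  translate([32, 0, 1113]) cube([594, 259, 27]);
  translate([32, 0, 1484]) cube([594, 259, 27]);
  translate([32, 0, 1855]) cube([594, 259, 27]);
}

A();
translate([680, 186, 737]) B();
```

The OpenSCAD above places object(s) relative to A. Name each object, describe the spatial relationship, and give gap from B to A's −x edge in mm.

The bookshelf's min-x is at 680; the table's min-x is 0; gap = 680 mm.

A is a table. B is a bookshelf. The bookshelf is on top of the table. The gap from the bookshelf to the table's −x edge is 680 mm.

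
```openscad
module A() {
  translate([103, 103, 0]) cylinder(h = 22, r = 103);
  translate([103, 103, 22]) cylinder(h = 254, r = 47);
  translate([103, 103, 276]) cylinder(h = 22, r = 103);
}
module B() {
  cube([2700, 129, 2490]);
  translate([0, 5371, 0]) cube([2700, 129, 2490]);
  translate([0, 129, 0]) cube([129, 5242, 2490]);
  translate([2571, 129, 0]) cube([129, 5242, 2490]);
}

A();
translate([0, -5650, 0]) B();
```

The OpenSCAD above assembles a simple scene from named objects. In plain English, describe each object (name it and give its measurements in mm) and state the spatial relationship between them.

A is a spool: two coaxial disc flanges of radius 103 mm and thickness 22 mm, joined by a core cylinder of radius 47 mm and height 254 mm. The lower flange rests on z = 0 and the three cylinders share a vertical axis.

B is the wall frame of a small rectangular building: four walls, each 2490 mm tall and 129 mm thick, enclosing a footprint 2700 mm (x) by 5500 mm (y) outside-to-outside, with no floor or roof. The front and back walls (the −y and +y sides) span the full width; the two side walls fit between them.

The house frame is on the floor beside the spool on its −y side.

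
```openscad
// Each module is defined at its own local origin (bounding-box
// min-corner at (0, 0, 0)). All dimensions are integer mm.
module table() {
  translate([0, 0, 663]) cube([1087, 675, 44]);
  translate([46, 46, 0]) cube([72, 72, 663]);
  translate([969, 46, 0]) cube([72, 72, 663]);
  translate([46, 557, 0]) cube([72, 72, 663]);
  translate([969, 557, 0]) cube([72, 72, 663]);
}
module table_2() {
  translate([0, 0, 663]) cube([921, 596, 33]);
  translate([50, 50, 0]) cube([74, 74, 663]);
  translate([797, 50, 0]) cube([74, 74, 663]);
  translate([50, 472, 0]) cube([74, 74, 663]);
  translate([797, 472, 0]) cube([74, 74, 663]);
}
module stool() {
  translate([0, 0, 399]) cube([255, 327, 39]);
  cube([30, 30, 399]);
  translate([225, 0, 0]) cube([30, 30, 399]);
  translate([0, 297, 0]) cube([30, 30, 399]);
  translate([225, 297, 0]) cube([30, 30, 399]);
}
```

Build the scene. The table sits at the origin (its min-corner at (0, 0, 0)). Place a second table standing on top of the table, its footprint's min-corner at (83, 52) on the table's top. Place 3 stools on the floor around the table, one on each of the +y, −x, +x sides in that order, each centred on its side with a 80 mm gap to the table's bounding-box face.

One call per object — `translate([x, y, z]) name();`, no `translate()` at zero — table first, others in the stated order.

table();
translate([83, 52, 707]) table_2();
translate([416, 755, 0]) stool();
translate([-335, 174, 0]) stool();
translate([1167, 174, 0]) stool();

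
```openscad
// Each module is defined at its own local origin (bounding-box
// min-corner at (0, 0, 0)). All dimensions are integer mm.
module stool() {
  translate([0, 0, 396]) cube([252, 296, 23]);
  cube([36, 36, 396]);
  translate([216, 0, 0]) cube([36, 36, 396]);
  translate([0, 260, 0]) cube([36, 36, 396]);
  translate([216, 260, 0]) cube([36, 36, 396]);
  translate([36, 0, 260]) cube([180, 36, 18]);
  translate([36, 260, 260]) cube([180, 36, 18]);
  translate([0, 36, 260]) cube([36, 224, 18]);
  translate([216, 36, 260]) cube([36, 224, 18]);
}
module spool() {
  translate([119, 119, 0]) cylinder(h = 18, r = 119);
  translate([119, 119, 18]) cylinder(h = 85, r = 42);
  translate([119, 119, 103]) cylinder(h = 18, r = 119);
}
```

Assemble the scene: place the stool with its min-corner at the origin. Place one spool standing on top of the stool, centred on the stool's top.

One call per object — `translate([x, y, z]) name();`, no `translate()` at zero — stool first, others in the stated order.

stool();
translate([7, 29, 419]) spool();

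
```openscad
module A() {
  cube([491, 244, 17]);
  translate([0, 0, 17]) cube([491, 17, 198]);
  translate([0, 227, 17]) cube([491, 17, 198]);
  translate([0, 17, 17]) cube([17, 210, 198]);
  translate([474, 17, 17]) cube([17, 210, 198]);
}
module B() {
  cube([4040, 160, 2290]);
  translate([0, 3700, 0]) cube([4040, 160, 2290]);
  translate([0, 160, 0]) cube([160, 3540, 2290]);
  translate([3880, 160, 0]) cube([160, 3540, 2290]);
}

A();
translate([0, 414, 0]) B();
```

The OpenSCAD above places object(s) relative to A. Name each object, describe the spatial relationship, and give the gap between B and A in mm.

The house frame's nearest face is 170 mm from the open box's +y face.

A is an open box. B is a house frame. The house frame is on the floor beside the open box on its +y side. The gap between the house frame and the open box is 170 mm.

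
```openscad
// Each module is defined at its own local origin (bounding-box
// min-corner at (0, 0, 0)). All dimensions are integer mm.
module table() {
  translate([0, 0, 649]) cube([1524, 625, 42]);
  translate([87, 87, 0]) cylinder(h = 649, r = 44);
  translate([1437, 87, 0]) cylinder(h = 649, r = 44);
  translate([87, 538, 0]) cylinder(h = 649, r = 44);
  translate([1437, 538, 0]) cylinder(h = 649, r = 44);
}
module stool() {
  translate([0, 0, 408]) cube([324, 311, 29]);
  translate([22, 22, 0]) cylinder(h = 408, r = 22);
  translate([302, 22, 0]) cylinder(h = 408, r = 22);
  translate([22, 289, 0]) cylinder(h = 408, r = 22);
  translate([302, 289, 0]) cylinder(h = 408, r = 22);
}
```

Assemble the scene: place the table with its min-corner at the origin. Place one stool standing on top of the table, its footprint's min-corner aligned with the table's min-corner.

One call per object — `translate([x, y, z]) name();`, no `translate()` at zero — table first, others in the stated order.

table();
translate([0, 0, 691]) stool();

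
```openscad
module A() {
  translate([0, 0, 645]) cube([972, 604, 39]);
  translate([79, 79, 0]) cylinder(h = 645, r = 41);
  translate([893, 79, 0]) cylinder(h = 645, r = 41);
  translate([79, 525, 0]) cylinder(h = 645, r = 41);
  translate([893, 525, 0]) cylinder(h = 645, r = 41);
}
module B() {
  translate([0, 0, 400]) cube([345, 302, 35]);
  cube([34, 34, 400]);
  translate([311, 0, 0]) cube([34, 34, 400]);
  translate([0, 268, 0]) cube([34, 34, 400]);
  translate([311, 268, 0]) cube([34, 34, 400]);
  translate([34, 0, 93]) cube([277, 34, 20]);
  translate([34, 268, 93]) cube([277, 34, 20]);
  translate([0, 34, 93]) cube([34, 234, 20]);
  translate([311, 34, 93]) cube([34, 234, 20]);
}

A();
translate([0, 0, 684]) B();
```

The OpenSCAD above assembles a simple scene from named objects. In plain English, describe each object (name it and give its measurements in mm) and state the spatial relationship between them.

A is a table with a 972×604 mm rectangular top, 39 mm thick, top surface at z = 684 mm, supported by four round legs of 82 mm diameter, each leg's bounding box inset 38 mm from the nearest pair of top edges, running from the floor.

B is a four-legged stool. The seat is a 345×302×35 mm slab whose top surface is at z = 435 mm; four square legs, each 34×34 mm in cross-section, run from the floor (z = 0) to the underside of the seat, each flush with a corner of the seat. Four stretchers, 34 mm wide and 20 mm tall, connect adjacent legs with their undersides at z = 93 mm, each running between the inner faces of the legs it joins and aligned with the legs' outer faces on the other axis.

The stool is on top of the table.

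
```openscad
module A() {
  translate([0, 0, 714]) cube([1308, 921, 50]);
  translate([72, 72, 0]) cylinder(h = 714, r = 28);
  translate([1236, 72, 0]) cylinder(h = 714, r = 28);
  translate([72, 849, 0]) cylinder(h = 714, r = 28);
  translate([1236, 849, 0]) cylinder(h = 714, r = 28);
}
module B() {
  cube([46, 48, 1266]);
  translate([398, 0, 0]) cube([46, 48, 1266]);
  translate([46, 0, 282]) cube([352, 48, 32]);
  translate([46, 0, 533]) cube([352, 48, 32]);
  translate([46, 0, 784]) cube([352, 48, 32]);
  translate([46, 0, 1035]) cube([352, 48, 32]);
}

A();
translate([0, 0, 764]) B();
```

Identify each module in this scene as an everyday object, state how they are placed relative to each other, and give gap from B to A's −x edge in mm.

The ladder's min-x is at 0; the table's min-x is 0; gap = 0 mm.

A is a table. B is a ladder. The ladder is on top of the table. The gap from the ladder to the table's −x edge is 0 mm.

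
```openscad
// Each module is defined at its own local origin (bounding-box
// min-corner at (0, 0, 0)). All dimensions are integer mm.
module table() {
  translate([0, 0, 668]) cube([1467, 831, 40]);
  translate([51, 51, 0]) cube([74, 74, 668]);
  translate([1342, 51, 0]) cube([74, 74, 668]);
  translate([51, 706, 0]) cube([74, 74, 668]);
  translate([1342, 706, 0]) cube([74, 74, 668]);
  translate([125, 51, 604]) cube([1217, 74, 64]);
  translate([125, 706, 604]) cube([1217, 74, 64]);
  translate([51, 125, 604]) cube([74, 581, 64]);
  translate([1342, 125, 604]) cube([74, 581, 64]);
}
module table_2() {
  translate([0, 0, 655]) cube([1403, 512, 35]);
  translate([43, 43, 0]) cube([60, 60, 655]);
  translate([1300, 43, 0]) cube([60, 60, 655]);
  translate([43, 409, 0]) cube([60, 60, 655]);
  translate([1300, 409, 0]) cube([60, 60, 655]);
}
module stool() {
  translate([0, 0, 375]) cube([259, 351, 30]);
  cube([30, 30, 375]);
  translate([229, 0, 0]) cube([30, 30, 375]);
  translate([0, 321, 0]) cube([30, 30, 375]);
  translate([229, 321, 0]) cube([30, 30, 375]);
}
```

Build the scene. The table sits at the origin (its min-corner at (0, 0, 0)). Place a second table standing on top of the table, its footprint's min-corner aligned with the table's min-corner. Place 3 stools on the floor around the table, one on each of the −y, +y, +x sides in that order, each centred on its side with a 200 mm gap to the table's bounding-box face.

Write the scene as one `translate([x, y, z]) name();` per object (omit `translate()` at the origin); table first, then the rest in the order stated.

table();
translate([0, 0, 708]) table_2();
translate([604, -551, 0]) stool();
translate([604, 1031, 0]) stool();
translate([1667, 240, 0]) stool();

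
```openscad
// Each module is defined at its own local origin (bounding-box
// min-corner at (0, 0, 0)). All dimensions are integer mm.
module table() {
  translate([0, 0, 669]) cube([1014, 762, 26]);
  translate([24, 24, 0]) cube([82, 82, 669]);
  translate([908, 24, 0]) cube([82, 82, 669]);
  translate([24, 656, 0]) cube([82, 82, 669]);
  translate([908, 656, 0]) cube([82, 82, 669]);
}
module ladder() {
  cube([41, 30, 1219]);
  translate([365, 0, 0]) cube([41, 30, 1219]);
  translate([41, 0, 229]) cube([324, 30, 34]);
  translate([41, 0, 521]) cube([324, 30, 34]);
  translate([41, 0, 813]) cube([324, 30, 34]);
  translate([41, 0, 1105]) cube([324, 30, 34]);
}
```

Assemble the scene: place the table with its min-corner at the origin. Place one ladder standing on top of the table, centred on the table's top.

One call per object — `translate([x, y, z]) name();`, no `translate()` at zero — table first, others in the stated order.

table();
translate([304, 366, 695]) ladder();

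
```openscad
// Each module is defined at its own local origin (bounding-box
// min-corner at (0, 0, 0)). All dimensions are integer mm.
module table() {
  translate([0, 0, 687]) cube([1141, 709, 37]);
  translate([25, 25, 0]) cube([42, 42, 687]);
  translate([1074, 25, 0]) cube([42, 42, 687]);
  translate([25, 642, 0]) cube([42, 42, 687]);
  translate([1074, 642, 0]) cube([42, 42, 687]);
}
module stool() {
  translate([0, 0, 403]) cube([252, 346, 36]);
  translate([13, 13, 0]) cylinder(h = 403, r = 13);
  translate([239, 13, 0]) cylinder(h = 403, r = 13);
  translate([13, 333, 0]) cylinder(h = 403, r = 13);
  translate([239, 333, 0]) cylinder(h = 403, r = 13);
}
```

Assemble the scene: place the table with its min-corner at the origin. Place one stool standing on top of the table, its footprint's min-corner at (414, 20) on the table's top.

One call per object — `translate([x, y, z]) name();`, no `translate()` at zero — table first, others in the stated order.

table();
translate([414, 20, 724]) stool();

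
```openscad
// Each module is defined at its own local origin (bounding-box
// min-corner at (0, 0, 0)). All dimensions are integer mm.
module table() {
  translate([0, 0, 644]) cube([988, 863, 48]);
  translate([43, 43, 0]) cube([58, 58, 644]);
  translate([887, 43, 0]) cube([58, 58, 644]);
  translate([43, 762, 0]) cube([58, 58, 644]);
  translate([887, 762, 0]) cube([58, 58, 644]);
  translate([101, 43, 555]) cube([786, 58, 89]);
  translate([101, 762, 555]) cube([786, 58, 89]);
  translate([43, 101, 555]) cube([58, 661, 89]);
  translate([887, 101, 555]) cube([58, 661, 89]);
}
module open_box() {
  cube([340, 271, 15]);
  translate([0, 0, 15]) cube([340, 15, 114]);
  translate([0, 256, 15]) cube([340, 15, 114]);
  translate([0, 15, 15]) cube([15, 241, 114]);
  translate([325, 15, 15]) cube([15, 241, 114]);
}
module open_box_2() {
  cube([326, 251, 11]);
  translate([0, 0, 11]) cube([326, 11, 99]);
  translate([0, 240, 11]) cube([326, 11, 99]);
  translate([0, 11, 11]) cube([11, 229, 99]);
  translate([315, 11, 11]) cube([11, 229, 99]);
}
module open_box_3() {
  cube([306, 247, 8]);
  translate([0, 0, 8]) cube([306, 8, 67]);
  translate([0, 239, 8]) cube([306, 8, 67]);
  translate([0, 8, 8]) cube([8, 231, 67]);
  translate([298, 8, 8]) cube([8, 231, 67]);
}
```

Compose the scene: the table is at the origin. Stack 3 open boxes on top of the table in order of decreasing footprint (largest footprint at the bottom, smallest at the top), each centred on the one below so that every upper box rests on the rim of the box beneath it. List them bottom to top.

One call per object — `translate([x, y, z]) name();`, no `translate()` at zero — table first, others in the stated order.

table();
translate([324, 296, 692]) open_box();
translate([331, 306, 821]) open_box_2();
translate([341, 308, 931]) open_box_3();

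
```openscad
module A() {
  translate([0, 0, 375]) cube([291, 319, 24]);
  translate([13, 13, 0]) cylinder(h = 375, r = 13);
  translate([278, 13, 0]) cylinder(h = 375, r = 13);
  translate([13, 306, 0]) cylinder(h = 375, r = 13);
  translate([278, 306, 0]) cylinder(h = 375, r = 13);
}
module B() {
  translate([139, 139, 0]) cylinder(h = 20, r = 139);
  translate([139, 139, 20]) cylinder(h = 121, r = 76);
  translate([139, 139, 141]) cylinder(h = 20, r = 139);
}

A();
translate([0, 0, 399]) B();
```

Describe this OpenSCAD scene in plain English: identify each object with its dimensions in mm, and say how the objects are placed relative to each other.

A is a four-legged stool. The seat is 291×319 mm, 24 mm thick, top at z = 399 mm. It stands on four round legs, each 26 mm in diameter, from z = 0 to the seat underside, each leg's axis is inset half a diameter from the nearest pair of seat edges (so the leg's bounding box is flush with the corner).

B is a spool: two coaxial disc flanges of radius 139 mm and thickness 20 mm, joined by a core cylinder of radius 76 mm and height 121 mm. The lower flange rests on z = 0 and the three cylinders share a vertical axis.

The spool is on top of the stool.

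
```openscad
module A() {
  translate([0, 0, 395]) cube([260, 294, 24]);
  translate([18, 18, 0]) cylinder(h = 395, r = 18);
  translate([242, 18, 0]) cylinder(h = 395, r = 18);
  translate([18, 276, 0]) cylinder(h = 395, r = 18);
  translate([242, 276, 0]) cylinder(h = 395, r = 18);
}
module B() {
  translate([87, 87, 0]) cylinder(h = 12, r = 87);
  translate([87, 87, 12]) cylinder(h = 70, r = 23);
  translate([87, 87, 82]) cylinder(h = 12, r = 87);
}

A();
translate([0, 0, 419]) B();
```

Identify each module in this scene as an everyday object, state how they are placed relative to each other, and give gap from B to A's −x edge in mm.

A is a stool. B is a spool. The spool is on top of the stool. The gap from the spool to the stool's −x edge is 0 mm.

The spool's min-x is at 0; the stool's min-x is 0; gap = 0 mm.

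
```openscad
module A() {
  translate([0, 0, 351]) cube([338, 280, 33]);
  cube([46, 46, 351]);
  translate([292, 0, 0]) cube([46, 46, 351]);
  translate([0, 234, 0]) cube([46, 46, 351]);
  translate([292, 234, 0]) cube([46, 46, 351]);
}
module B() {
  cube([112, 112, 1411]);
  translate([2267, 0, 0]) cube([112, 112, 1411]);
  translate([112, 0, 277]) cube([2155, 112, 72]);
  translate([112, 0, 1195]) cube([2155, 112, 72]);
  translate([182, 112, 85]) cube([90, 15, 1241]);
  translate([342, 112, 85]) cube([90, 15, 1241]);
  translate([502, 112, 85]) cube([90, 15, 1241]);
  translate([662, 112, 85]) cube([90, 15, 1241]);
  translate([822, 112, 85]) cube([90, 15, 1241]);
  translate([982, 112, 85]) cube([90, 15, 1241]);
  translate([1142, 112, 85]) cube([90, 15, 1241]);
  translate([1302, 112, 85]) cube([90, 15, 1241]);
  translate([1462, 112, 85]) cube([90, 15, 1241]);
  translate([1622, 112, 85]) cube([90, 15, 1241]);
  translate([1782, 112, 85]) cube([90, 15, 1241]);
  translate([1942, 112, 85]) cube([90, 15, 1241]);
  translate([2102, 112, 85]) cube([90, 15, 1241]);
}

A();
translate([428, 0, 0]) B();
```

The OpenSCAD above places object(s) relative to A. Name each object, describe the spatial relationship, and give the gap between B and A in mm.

The fence section's nearest face is 90 mm from the stool's +x face.

A is a stool. B is a fence section. The fence section is on the floor beside the stool on its +x side. The gap between the fence section and the stool is 90 mm.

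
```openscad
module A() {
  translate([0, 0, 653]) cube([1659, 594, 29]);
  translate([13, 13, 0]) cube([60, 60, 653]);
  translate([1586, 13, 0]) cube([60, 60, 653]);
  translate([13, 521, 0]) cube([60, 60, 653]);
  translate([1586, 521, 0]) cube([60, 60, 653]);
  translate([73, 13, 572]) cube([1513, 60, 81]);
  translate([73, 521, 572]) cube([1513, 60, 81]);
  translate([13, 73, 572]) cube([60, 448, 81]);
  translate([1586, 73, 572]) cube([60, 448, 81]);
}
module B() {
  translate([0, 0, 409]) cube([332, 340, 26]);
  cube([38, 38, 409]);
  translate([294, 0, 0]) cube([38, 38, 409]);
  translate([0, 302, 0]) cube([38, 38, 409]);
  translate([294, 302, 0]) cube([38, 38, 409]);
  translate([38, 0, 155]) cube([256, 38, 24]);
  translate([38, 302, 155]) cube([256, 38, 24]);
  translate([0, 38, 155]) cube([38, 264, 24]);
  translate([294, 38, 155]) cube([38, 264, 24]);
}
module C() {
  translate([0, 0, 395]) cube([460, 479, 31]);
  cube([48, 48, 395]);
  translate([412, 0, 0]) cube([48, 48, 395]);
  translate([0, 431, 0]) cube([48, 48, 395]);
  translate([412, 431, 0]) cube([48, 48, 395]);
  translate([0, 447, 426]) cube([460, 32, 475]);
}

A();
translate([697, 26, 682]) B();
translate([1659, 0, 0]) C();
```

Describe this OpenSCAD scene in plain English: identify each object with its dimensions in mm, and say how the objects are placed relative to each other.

A is a table: top 1659 mm (x) × 594 mm (y), 29 mm thick, upper face at z = 682 mm, on four 60×60 mm square legs, each inset 13 mm from the nearest pair of top edges, running from z = 0 to the bottom of the top. Four apron rails, 60 mm thick and 81 mm tall, run between adjacent legs with their top edges flush with the underside of the top and their outer faces flush with the legs' outer faces.

B is a four-legged stool. The seat is a 332×340×26 mm slab whose top surface is at z = 435 mm; four square legs, each 38×38 mm in cross-section, run from the floor (z = 0) to the underside of the seat, each flush with a corner of the seat. Four stretchers, 38 mm wide and 24 mm tall, connect adjacent legs with their undersides at z = 155 mm, each running between the inner faces of the legs it joins and aligned with the legs' outer faces on the other axis.

C is a chair: 460×479 mm seat, 31 mm thick, top at z = 426 mm, on four 48 mm square corner legs flush with the seat edges. A 32 mm thick backrest slab spans the full seat width, extending 475 mm above the seat top, its back face flush with the seat's +y edge.

The stool is on top of the table. The chair is against the table's +x side, with their −y faces flush.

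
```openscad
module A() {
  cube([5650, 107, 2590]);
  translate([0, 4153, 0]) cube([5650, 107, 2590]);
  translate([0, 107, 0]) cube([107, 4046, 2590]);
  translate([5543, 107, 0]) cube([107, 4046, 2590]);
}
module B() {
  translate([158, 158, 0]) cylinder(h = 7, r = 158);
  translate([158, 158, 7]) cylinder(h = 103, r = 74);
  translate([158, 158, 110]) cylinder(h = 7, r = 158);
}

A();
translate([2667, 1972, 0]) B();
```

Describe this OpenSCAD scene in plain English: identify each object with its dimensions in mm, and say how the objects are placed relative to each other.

A is a box-shaped house frame (walls only): outside footprint 5650×4260 mm, wall height 2590 mm, wall thickness 107 mm. The two y-facing walls run the full x-width; the two x-facing walls fit between the inner faces of the y-facing walls.

B is a spool: two coaxial disc flanges of radius 158 mm and thickness 7 mm, joined by a core cylinder of radius 74 mm and height 103 mm. The lower flange rests on z = 0 and the three cylinders share a vertical axis.

The spool sits inside the house frame, centred.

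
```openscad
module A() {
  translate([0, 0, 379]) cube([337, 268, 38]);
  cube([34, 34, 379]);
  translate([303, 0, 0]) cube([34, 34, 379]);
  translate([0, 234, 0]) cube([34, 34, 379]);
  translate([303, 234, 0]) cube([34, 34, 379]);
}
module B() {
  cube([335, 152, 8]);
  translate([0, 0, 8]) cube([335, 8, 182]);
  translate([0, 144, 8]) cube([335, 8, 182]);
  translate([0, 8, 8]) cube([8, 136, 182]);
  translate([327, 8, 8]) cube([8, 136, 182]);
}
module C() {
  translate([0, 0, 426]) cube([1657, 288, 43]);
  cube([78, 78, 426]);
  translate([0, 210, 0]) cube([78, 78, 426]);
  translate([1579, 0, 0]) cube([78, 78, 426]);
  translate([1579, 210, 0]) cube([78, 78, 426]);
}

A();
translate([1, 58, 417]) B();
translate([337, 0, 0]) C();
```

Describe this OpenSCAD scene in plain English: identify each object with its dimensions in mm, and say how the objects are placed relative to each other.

A is a simple wooden stool: a rectangular seat 337 mm (x) by 268 mm (y), 38 mm thick, top face at z = 417 mm, on four square legs, each 34×34 mm in cross-section. The legs rest on z = 0, each flush with a corner of the seat.

B is an open-topped rectangular box: outside dimensions 335×152×190 mm, with a uniform wall and base thickness of 8 mm. The base is a full 335×152 slab on the floor; four walls sit on top of the base. The front and back walls (the −y and +y sides) span the full width; the two side walls fit between them.

C is a bench: a 1657×288 mm seat slab, 43 mm thick, top at z = 469 mm, on four 78×78 mm square legs flush with the seat corners and standing on z = 0.

The open box is on top of the stool, centred. The bench is against the stool's +x side, with their −y faces flush.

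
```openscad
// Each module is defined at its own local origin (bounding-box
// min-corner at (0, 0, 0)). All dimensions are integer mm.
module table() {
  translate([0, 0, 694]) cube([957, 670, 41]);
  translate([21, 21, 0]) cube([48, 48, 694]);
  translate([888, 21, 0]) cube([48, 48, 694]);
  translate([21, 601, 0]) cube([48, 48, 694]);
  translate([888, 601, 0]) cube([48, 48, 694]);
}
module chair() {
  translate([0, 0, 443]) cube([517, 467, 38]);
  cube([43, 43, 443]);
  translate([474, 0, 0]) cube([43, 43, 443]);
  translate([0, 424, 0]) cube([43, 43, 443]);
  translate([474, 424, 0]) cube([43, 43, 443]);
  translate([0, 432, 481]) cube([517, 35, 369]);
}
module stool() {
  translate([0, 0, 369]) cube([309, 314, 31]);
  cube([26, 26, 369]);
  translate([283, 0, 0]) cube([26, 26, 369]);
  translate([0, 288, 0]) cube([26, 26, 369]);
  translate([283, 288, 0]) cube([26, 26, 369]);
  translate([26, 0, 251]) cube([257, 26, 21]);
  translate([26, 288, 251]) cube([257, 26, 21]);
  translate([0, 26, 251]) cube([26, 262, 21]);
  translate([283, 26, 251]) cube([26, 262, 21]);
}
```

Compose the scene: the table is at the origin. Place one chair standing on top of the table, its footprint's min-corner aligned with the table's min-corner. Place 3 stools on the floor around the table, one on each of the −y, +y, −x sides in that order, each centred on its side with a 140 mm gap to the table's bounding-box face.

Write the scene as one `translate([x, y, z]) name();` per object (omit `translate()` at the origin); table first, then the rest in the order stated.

table();
translate([0, 0, 735]) chair();
translate([324, -454, 0]) stool();
translate([324, 810, 0]) stool();
translate([-449, 178, 0]) stool();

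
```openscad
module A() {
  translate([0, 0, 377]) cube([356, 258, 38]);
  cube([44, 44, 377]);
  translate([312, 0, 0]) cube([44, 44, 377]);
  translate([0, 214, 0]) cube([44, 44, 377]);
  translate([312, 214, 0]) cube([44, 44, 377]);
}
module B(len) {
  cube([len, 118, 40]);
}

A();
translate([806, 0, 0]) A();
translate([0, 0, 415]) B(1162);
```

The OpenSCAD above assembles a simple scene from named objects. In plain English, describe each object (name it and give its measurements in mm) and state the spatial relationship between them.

A is a four-legged stool. The seat is 356×258 mm, 38 mm thick, top at z = 415 mm. It stands on four square legs, each 44×44 mm in cross-section, from z = 0 to the seat underside, each flush with a corner of the seat.

B is a rectangular beam 1162 mm long (x), 118 mm deep (y), 40 mm thick (z).

The beam spans the tops of two stools placed 450 mm apart, resting at z = 415 mm.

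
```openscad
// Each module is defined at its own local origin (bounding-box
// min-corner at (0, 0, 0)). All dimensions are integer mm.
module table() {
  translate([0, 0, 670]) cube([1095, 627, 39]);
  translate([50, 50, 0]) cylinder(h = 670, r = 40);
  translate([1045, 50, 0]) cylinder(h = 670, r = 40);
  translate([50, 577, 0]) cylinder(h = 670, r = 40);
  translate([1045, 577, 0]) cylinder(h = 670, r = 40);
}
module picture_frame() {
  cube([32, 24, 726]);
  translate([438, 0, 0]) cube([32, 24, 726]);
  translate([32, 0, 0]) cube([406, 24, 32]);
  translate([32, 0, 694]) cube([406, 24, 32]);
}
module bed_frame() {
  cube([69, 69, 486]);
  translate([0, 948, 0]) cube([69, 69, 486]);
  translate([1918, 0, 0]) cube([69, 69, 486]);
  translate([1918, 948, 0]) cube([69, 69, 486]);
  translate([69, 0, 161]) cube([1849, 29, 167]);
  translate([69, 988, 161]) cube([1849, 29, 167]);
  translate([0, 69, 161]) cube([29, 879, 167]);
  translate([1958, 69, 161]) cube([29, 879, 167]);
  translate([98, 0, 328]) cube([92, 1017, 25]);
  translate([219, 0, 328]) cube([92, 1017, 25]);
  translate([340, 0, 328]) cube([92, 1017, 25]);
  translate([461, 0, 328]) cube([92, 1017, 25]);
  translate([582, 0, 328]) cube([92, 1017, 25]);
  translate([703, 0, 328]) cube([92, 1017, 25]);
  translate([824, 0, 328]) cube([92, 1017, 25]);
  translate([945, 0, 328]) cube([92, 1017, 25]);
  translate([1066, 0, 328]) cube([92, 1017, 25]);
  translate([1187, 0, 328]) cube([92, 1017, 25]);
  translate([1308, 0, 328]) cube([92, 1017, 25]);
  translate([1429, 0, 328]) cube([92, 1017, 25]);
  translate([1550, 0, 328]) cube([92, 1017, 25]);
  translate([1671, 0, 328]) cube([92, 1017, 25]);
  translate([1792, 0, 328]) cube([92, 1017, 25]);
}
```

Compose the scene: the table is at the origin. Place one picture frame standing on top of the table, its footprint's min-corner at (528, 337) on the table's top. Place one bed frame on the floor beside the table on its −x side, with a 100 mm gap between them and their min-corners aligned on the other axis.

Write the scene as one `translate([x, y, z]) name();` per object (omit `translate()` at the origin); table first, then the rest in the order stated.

table();
translate([528, 337, 709]) picture_frame();
translate([-2087, 0, 0]) bed_frame();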